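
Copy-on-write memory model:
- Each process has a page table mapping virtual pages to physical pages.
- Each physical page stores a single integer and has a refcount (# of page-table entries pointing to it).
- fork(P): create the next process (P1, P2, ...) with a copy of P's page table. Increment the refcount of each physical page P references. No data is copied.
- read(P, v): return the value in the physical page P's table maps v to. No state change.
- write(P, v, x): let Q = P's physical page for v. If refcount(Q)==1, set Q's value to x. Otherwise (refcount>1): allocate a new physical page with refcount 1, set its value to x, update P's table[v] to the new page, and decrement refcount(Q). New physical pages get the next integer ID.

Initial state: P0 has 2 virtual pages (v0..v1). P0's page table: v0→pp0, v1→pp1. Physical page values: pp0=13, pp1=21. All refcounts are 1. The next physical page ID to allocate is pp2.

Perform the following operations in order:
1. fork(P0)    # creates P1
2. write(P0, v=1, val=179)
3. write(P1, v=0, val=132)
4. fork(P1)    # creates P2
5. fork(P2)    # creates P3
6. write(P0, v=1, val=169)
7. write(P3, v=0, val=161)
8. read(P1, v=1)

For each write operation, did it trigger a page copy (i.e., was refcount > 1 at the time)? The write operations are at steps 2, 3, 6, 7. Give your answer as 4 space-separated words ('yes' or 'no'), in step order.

Op 1: fork(P0) -> P1. 2 ppages; refcounts: pp0:2 pp1:2
Op 2: write(P0, v1, 179). refcount(pp1)=2>1 -> COPY to pp2. 3 ppages; refcounts: pp0:2 pp1:1 pp2:1
Op 3: write(P1, v0, 132). refcount(pp0)=2>1 -> COPY to pp3. 4 ppages; refcounts: pp0:1 pp1:1 pp2:1 pp3:1
Op 4: fork(P1) -> P2. 4 ppages; refcounts: pp0:1 pp1:2 pp2:1 pp3:2
Op 5: fork(P2) -> P3. 4 ppages; refcounts: pp0:1 pp1:3 pp2:1 pp3:3
Op 6: write(P0, v1, 169). refcount(pp2)=1 -> write in place. 4 ppages; refcounts: pp0:1 pp1:3 pp2:1 pp3:3
Op 7: write(P3, v0, 161). refcount(pp3)=3>1 -> COPY to pp4. 5 ppages; refcounts: pp0:1 pp1:3 pp2:1 pp3:2 pp4:1
Op 8: read(P1, v1) -> 21. No state change.

yes yes no yes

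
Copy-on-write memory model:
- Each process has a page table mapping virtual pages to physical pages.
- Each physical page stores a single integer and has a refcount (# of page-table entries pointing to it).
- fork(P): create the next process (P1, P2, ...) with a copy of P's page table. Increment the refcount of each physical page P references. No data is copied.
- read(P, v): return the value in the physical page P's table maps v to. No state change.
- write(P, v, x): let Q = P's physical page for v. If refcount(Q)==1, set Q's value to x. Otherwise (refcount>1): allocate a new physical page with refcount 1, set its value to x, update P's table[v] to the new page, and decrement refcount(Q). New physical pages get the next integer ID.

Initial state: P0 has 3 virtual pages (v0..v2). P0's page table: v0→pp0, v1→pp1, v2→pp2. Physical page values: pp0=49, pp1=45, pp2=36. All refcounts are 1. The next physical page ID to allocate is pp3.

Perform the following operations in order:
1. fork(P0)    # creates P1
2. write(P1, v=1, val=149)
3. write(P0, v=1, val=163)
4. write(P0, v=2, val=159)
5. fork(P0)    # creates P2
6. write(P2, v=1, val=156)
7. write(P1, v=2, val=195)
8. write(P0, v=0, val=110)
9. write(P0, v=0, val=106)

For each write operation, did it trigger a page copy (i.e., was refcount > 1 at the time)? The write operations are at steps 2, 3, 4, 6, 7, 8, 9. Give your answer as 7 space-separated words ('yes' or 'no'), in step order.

Op 1: fork(P0) -> P1. 3 ppages; refcounts: pp0:2 pp1:2 pp2:2
Op 2: write(P1, v1, 149). refcount(pp1)=2>1 -> COPY to pp3. 4 ppages; refcounts: pp0:2 pp1:1 pp2:2 pp3:1
Op 3: write(P0, v1, 163). refcount(pp1)=1 -> write in place. 4 ppages; refcounts: pp0:2 pp1:1 pp2:2 pp3:1
Op 4: write(P0, v2, 159). refcount(pp2)=2>1 -> COPY to pp4. 5 ppages; refcounts: pp0:2 pp1:1 pp2:1 pp3:1 pp4:1
Op 5: fork(P0) -> P2. 5 ppages; refcounts: pp0:3 pp1:2 pp2:1 pp3:1 pp4:2
Op 6: write(P2, v1, 156). refcount(pp1)=2>1 -> COPY to pp5. 6 ppages; refcounts: pp0:3 pp1:1 pp2:1 pp3:1 pp4:2 pp5:1
Op 7: write(P1, v2, 195). refcount(pp2)=1 -> write in place. 6 ppages; refcounts: pp0:3 pp1:1 pp2:1 pp3:1 pp4:2 pp5:1
Op 8: write(P0, v0, 110). refcount(pp0)=3>1 -> COPY to pp6. 7 ppages; refcounts: pp0:2 pp1:1 pp2:1 pp3:1 pp4:2 pp5:1 pp6:1
Op 9: write(P0, v0, 106). refcount(pp6)=1 -> write in place. 7 ppages; refcounts: pp0:2 pp1:1 pp2:1 pp3:1 pp4:2 pp5:1 pp6:1

yes no yes yes no yes no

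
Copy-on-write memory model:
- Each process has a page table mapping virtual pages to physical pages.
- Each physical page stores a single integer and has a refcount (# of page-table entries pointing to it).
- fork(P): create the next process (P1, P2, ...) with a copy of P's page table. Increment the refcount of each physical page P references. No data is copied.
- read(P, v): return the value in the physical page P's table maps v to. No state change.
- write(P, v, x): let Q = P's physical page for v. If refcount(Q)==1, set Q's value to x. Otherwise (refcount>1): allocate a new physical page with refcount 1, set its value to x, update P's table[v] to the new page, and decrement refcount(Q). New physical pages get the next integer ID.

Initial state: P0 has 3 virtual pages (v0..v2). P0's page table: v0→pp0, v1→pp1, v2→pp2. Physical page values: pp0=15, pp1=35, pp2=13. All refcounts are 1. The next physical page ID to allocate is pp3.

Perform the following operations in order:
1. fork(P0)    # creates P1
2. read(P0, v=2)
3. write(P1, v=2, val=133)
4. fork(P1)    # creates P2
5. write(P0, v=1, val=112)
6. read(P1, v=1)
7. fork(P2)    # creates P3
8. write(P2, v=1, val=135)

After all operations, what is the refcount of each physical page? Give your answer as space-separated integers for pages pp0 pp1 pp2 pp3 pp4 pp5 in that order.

Answer: 4 2 1 3 1 1

Derivation:
Op 1: fork(P0) -> P1. 3 ppages; refcounts: pp0:2 pp1:2 pp2:2
Op 2: read(P0, v2) -> 13. No state change.
Op 3: write(P1, v2, 133). refcount(pp2)=2>1 -> COPY to pp3. 4 ppages; refcounts: pp0:2 pp1:2 pp2:1 pp3:1
Op 4: fork(P1) -> P2. 4 ppages; refcounts: pp0:3 pp1:3 pp2:1 pp3:2
Op 5: write(P0, v1, 112). refcount(pp1)=3>1 -> COPY to pp4. 5 ppages; refcounts: pp0:3 pp1:2 pp2:1 pp3:2 pp4:1
Op 6: read(P1, v1) -> 35. No state change.
Op 7: fork(P2) -> P3. 5 ppages; refcounts: pp0:4 pp1:3 pp2:1 pp3:3 pp4:1
Op 8: write(P2, v1, 135). refcount(pp1)=3>1 -> COPY to pp5. 6 ppages; refcounts: pp0:4 pp1:2 pp2:1 pp3:3 pp4:1 pp5:1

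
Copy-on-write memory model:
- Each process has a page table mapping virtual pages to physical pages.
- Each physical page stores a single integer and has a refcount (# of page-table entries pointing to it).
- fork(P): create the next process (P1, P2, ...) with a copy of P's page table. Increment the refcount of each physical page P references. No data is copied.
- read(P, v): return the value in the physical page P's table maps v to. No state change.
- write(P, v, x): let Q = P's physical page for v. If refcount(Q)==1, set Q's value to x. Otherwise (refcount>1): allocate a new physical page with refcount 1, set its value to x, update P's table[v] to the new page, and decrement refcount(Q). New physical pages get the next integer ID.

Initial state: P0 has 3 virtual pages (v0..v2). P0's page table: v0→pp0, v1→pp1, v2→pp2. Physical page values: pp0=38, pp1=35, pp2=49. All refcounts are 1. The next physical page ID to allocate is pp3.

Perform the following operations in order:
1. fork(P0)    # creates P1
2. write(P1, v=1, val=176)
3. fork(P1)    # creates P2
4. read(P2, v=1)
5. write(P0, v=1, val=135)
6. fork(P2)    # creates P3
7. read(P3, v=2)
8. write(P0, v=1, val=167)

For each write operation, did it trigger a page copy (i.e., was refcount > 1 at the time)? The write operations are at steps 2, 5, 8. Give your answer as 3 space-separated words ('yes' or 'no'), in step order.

Op 1: fork(P0) -> P1. 3 ppages; refcounts: pp0:2 pp1:2 pp2:2
Op 2: write(P1, v1, 176). refcount(pp1)=2>1 -> COPY to pp3. 4 ppages; refcounts: pp0:2 pp1:1 pp2:2 pp3:1
Op 3: fork(P1) -> P2. 4 ppages; refcounts: pp0:3 pp1:1 pp2:3 pp3:2
Op 4: read(P2, v1) -> 176. No state change.
Op 5: write(P0, v1, 135). refcount(pp1)=1 -> write in place. 4 ppages; refcounts: pp0:3 pp1:1 pp2:3 pp3:2
Op 6: fork(P2) -> P3. 4 ppages; refcounts: pp0:4 pp1:1 pp2:4 pp3:3
Op 7: read(P3, v2) -> 49. No state change.
Op 8: write(P0, v1, 167). refcount(pp1)=1 -> write in place. 4 ppages; refcounts: pp0:4 pp1:1 pp2:4 pp3:3

yes no no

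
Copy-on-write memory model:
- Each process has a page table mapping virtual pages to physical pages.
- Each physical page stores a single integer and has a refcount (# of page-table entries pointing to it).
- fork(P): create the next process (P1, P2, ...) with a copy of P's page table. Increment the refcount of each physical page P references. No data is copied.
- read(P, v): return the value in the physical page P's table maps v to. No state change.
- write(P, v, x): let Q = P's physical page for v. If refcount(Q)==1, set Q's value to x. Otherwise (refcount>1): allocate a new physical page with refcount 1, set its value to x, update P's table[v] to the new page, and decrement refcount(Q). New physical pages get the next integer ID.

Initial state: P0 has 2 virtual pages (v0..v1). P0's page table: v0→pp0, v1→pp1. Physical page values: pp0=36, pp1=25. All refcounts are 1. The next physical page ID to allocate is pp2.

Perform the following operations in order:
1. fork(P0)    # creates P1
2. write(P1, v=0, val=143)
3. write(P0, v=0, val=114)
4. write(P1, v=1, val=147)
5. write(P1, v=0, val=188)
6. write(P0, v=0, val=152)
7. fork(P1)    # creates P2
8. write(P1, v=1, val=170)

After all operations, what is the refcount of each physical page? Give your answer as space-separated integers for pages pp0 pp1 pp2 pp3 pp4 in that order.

Answer: 1 1 2 1 1

Derivation:
Op 1: fork(P0) -> P1. 2 ppages; refcounts: pp0:2 pp1:2
Op 2: write(P1, v0, 143). refcount(pp0)=2>1 -> COPY to pp2. 3 ppages; refcounts: pp0:1 pp1:2 pp2:1
Op 3: write(P0, v0, 114). refcount(pp0)=1 -> write in place. 3 ppages; refcounts: pp0:1 pp1:2 pp2:1
Op 4: write(P1, v1, 147). refcount(pp1)=2>1 -> COPY to pp3. 4 ppages; refcounts: pp0:1 pp1:1 pp2:1 pp3:1
Op 5: write(P1, v0, 188). refcount(pp2)=1 -> write in place. 4 ppages; refcounts: pp0:1 pp1:1 pp2:1 pp3:1
Op 6: write(P0, v0, 152). refcount(pp0)=1 -> write in place. 4 ppages; refcounts: pp0:1 pp1:1 pp2:1 pp3:1
Op 7: fork(P1) -> P2. 4 ppages; refcounts: pp0:1 pp1:1 pp2:2 pp3:2
Op 8: write(P1, v1, 170). refcount(pp3)=2>1 -> COPY to pp4. 5 ppages; refcounts: pp0:1 pp1:1 pp2:2 pp3:1 pp4:1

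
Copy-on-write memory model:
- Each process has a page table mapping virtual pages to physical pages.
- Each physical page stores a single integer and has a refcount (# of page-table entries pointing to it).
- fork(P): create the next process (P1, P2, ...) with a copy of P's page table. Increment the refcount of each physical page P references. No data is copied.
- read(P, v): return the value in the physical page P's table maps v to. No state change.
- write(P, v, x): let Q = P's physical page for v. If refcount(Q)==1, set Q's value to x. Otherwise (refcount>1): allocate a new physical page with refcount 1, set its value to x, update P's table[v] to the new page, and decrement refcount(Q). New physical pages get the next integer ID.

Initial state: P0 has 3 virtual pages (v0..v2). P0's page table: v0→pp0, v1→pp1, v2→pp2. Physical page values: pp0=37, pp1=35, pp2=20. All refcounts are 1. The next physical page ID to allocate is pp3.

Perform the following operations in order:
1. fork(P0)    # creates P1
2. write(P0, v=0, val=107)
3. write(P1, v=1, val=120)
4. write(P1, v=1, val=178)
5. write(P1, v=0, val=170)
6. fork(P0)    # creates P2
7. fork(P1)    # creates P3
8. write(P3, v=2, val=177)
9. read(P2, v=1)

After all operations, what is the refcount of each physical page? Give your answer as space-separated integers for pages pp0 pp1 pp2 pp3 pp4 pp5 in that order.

Answer: 2 2 3 2 2 1

Derivation:
Op 1: fork(P0) -> P1. 3 ppages; refcounts: pp0:2 pp1:2 pp2:2
Op 2: write(P0, v0, 107). refcount(pp0)=2>1 -> COPY to pp3. 4 ppages; refcounts: pp0:1 pp1:2 pp2:2 pp3:1
Op 3: write(P1, v1, 120). refcount(pp1)=2>1 -> COPY to pp4. 5 ppages; refcounts: pp0:1 pp1:1 pp2:2 pp3:1 pp4:1
Op 4: write(P1, v1, 178). refcount(pp4)=1 -> write in place. 5 ppages; refcounts: pp0:1 pp1:1 pp2:2 pp3:1 pp4:1
Op 5: write(P1, v0, 170). refcount(pp0)=1 -> write in place. 5 ppages; refcounts: pp0:1 pp1:1 pp2:2 pp3:1 pp4:1
Op 6: fork(P0) -> P2. 5 ppages; refcounts: pp0:1 pp1:2 pp2:3 pp3:2 pp4:1
Op 7: fork(P1) -> P3. 5 ppages; refcounts: pp0:2 pp1:2 pp2:4 pp3:2 pp4:2
Op 8: write(P3, v2, 177). refcount(pp2)=4>1 -> COPY to pp5. 6 ppages; refcounts: pp0:2 pp1:2 pp2:3 pp3:2 pp4:2 pp5:1
Op 9: read(P2, v1) -> 35. No state change.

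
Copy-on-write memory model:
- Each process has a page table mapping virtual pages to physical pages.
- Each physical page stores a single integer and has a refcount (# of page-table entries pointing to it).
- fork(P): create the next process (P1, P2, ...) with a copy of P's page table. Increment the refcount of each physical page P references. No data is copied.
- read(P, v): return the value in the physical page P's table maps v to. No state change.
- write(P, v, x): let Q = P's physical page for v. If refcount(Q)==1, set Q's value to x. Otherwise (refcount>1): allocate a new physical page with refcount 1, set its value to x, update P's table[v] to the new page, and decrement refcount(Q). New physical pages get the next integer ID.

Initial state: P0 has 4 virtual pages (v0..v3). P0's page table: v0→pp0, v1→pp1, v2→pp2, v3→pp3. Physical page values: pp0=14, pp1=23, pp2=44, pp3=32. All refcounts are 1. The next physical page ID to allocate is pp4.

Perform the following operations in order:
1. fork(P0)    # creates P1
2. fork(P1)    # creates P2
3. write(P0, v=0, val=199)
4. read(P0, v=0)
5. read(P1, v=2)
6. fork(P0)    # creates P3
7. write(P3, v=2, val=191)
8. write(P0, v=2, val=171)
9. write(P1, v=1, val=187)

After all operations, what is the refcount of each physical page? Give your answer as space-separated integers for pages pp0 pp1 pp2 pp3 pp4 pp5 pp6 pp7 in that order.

Op 1: fork(P0) -> P1. 4 ppages; refcounts: pp0:2 pp1:2 pp2:2 pp3:2
Op 2: fork(P1) -> P2. 4 ppages; refcounts: pp0:3 pp1:3 pp2:3 pp3:3
Op 3: write(P0, v0, 199). refcount(pp0)=3>1 -> COPY to pp4. 5 ppages; refcounts: pp0:2 pp1:3 pp2:3 pp3:3 pp4:1
Op 4: read(P0, v0) -> 199. No state change.
Op 5: read(P1, v2) -> 44. No state change.
Op 6: fork(P0) -> P3. 5 ppages; refcounts: pp0:2 pp1:4 pp2:4 pp3:4 pp4:2
Op 7: write(P3, v2, 191). refcount(pp2)=4>1 -> COPY to pp5. 6 ppages; refcounts: pp0:2 pp1:4 pp2:3 pp3:4 pp4:2 pp5:1
Op 8: write(P0, v2, 171). refcount(pp2)=3>1 -> COPY to pp6. 7 ppages; refcounts: pp0:2 pp1:4 pp2:2 pp3:4 pp4:2 pp5:1 pp6:1
Op 9: write(P1, v1, 187). refcount(pp1)=4>1 -> COPY to pp7. 8 ppages; refcounts: pp0:2 pp1:3 pp2:2 pp3:4 pp4:2 pp5:1 pp6:1 pp7:1

Answer: 2 3 2 4 2 1 1 1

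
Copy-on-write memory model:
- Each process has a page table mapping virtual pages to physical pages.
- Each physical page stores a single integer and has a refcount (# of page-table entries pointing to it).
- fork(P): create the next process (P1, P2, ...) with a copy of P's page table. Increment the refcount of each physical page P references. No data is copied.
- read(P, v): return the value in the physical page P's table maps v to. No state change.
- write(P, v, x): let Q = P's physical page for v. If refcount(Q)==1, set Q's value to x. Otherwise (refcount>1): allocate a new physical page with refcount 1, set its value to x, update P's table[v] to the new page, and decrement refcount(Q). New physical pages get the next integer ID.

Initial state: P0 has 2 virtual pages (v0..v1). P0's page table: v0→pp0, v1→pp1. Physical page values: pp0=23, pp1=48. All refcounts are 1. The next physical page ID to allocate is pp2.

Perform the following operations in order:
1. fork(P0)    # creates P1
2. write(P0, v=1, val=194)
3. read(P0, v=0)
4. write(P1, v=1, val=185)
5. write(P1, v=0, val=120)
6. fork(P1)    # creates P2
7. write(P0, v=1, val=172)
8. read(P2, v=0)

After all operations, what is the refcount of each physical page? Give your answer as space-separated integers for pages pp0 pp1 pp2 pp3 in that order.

Op 1: fork(P0) -> P1. 2 ppages; refcounts: pp0:2 pp1:2
Op 2: write(P0, v1, 194). refcount(pp1)=2>1 -> COPY to pp2. 3 ppages; refcounts: pp0:2 pp1:1 pp2:1
Op 3: read(P0, v0) -> 23. No state change.
Op 4: write(P1, v1, 185). refcount(pp1)=1 -> write in place. 3 ppages; refcounts: pp0:2 pp1:1 pp2:1
Op 5: write(P1, v0, 120). refcount(pp0)=2>1 -> COPY to pp3. 4 ppages; refcounts: pp0:1 pp1:1 pp2:1 pp3:1
Op 6: fork(P1) -> P2. 4 ppages; refcounts: pp0:1 pp1:2 pp2:1 pp3:2
Op 7: write(P0, v1, 172). refcount(pp2)=1 -> write in place. 4 ppages; refcounts: pp0:1 pp1:2 pp2:1 pp3:2
Op 8: read(P2, v0) -> 120. No state change.

Answer: 1 2 1 2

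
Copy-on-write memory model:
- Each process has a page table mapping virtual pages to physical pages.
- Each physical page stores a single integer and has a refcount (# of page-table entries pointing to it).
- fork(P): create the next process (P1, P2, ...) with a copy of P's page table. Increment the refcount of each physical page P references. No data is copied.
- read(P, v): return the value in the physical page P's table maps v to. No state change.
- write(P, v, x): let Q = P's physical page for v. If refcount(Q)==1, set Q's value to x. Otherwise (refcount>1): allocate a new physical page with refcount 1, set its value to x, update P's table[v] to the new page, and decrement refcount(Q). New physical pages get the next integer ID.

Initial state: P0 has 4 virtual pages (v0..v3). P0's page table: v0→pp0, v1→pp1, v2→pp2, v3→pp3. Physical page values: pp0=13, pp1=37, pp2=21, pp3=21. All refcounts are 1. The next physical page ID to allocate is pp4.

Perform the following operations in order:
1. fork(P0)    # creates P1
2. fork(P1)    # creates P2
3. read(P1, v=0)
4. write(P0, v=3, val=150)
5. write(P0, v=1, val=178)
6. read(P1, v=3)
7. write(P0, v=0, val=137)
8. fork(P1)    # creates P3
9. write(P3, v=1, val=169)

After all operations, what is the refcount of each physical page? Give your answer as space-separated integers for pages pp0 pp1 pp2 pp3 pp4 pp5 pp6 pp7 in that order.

Op 1: fork(P0) -> P1. 4 ppages; refcounts: pp0:2 pp1:2 pp2:2 pp3:2
Op 2: fork(P1) -> P2. 4 ppages; refcounts: pp0:3 pp1:3 pp2:3 pp3:3
Op 3: read(P1, v0) -> 13. No state change.
Op 4: write(P0, v3, 150). refcount(pp3)=3>1 -> COPY to pp4. 5 ppages; refcounts: pp0:3 pp1:3 pp2:3 pp3:2 pp4:1
Op 5: write(P0, v1, 178). refcount(pp1)=3>1 -> COPY to pp5. 6 ppages; refcounts: pp0:3 pp1:2 pp2:3 pp3:2 pp4:1 pp5:1
Op 6: read(P1, v3) -> 21. No state change.
Op 7: write(P0, v0, 137). refcount(pp0)=3>1 -> COPY to pp6. 7 ppages; refcounts: pp0:2 pp1:2 pp2:3 pp3:2 pp4:1 pp5:1 pp6:1
Op 8: fork(P1) -> P3. 7 ppages; refcounts: pp0:3 pp1:3 pp2:4 pp3:3 pp4:1 pp5:1 pp6:1
Op 9: write(P3, v1, 169). refcount(pp1)=3>1 -> COPY to pp7. 8 ppages; refcounts: pp0:3 pp1:2 pp2:4 pp3:3 pp4:1 pp5:1 pp6:1 pp7:1

Answer: 3 2 4 3 1 1 1 1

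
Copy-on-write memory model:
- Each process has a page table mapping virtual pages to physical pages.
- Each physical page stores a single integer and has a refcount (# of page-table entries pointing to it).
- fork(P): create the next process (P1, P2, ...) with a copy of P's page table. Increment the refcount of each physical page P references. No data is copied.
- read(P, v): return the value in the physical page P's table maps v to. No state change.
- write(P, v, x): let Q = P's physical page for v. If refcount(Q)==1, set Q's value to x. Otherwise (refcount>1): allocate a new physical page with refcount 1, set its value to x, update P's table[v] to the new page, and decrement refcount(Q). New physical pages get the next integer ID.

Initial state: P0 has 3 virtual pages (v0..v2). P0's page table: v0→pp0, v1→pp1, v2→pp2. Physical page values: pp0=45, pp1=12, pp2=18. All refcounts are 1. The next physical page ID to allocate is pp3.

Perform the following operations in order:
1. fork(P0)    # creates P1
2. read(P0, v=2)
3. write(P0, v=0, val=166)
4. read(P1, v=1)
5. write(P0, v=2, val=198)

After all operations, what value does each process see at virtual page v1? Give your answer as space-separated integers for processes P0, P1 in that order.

Answer: 12 12

Derivation:
Op 1: fork(P0) -> P1. 3 ppages; refcounts: pp0:2 pp1:2 pp2:2
Op 2: read(P0, v2) -> 18. No state change.
Op 3: write(P0, v0, 166). refcount(pp0)=2>1 -> COPY to pp3. 4 ppages; refcounts: pp0:1 pp1:2 pp2:2 pp3:1
Op 4: read(P1, v1) -> 12. No state change.
Op 5: write(P0, v2, 198). refcount(pp2)=2>1 -> COPY to pp4. 5 ppages; refcounts: pp0:1 pp1:2 pp2:1 pp3:1 pp4:1
P0: v1 -> pp1 = 12
P1: v1 -> pp1 = 12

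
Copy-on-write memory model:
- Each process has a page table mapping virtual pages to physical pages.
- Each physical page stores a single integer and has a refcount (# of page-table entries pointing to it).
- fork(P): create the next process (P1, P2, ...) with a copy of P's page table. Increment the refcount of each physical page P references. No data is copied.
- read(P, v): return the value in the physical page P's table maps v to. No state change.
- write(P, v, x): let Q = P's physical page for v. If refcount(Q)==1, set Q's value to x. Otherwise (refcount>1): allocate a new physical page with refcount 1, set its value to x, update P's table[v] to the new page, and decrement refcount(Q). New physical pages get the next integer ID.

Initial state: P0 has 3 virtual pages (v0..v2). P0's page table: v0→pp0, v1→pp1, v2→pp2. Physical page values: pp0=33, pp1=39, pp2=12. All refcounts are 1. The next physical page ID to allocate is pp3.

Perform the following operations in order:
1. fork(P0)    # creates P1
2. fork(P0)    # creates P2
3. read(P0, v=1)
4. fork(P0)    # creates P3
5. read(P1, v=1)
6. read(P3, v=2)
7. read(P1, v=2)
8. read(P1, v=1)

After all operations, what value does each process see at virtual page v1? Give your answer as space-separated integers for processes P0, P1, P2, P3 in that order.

Answer: 39 39 39 39

Derivation:
Op 1: fork(P0) -> P1. 3 ppages; refcounts: pp0:2 pp1:2 pp2:2
Op 2: fork(P0) -> P2. 3 ppages; refcounts: pp0:3 pp1:3 pp2:3
Op 3: read(P0, v1) -> 39. No state change.
Op 4: fork(P0) -> P3. 3 ppages; refcounts: pp0:4 pp1:4 pp2:4
Op 5: read(P1, v1) -> 39. No state change.
Op 6: read(P3, v2) -> 12. No state change.
Op 7: read(P1, v2) -> 12. No state change.
Op 8: read(P1, v1) -> 39. No state change.
P0: v1 -> pp1 = 39
P1: v1 -> pp1 = 39
P2: v1 -> pp1 = 39
P3: v1 -> pp1 = 39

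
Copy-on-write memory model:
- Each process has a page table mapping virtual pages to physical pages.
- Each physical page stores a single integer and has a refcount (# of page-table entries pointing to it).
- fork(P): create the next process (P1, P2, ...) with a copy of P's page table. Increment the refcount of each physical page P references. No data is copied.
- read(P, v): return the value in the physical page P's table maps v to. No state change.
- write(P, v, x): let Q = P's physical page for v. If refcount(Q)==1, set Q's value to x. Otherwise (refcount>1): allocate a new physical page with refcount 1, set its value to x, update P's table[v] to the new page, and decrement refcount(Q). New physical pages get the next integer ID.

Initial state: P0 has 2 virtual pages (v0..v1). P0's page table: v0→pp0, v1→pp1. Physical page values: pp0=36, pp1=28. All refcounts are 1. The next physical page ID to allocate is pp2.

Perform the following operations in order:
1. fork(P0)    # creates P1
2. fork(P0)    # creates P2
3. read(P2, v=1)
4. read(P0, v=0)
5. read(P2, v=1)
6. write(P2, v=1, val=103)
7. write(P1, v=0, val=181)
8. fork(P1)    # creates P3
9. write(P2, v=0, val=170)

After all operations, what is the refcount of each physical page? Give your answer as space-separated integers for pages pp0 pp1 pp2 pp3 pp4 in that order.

Op 1: fork(P0) -> P1. 2 ppages; refcounts: pp0:2 pp1:2
Op 2: fork(P0) -> P2. 2 ppages; refcounts: pp0:3 pp1:3
Op 3: read(P2, v1) -> 28. No state change.
Op 4: read(P0, v0) -> 36. No state change.
Op 5: read(P2, v1) -> 28. No state change.
Op 6: write(P2, v1, 103). refcount(pp1)=3>1 -> COPY to pp2. 3 ppages; refcounts: pp0:3 pp1:2 pp2:1
Op 7: write(P1, v0, 181). refcount(pp0)=3>1 -> COPY to pp3. 4 ppages; refcounts: pp0:2 pp1:2 pp2:1 pp3:1
Op 8: fork(P1) -> P3. 4 ppages; refcounts: pp0:2 pp1:3 pp2:1 pp3:2
Op 9: write(P2, v0, 170). refcount(pp0)=2>1 -> COPY to pp4. 5 ppages; refcounts: pp0:1 pp1:3 pp2:1 pp3:2 pp4:1

Answer: 1 3 1 2 1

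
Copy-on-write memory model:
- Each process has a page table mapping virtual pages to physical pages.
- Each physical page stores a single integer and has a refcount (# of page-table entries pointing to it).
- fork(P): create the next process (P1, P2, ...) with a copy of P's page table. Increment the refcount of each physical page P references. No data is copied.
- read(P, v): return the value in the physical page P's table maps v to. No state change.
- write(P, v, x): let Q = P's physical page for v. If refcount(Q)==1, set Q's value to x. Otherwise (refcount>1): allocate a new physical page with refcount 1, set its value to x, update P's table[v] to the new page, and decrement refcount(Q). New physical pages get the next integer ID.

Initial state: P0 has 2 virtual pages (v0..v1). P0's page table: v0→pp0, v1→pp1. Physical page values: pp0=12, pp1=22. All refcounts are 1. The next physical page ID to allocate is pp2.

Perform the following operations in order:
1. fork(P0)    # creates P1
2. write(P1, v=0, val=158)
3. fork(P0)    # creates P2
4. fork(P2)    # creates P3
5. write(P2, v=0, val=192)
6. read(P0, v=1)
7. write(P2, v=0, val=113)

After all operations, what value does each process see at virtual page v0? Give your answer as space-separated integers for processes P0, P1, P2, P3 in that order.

Op 1: fork(P0) -> P1. 2 ppages; refcounts: pp0:2 pp1:2
Op 2: write(P1, v0, 158). refcount(pp0)=2>1 -> COPY to pp2. 3 ppages; refcounts: pp0:1 pp1:2 pp2:1
Op 3: fork(P0) -> P2. 3 ppages; refcounts: pp0:2 pp1:3 pp2:1
Op 4: fork(P2) -> P3. 3 ppages; refcounts: pp0:3 pp1:4 pp2:1
Op 5: write(P2, v0, 192). refcount(pp0)=3>1 -> COPY to pp3. 4 ppages; refcounts: pp0:2 pp1:4 pp2:1 pp3:1
Op 6: read(P0, v1) -> 22. No state change.
Op 7: write(P2, v0, 113). refcount(pp3)=1 -> write in place. 4 ppages; refcounts: pp0:2 pp1:4 pp2:1 pp3:1
P0: v0 -> pp0 = 12
P1: v0 -> pp2 = 158
P2: v0 -> pp3 = 113
P3: v0 -> pp0 = 12

Answer: 12 158 113 12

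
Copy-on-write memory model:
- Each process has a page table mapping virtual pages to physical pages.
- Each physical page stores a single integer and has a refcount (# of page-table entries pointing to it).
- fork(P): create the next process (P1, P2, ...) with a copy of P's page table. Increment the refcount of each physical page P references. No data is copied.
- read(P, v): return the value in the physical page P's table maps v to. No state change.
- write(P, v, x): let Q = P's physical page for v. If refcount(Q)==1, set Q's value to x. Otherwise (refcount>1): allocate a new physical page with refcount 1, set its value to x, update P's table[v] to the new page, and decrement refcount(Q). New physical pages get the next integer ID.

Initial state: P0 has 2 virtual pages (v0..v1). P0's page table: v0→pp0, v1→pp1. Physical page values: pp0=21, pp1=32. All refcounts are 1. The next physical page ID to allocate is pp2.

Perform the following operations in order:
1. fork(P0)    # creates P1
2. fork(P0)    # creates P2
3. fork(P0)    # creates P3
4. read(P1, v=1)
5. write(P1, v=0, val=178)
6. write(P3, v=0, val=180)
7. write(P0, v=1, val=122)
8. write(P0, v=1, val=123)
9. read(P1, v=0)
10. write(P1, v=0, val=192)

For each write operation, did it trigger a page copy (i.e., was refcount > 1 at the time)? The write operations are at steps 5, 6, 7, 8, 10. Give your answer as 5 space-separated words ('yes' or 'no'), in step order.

Op 1: fork(P0) -> P1. 2 ppages; refcounts: pp0:2 pp1:2
Op 2: fork(P0) -> P2. 2 ppages; refcounts: pp0:3 pp1:3
Op 3: fork(P0) -> P3. 2 ppages; refcounts: pp0:4 pp1:4
Op 4: read(P1, v1) -> 32. No state change.
Op 5: write(P1, v0, 178). refcount(pp0)=4>1 -> COPY to pp2. 3 ppages; refcounts: pp0:3 pp1:4 pp2:1
Op 6: write(P3, v0, 180). refcount(pp0)=3>1 -> COPY to pp3. 4 ppages; refcounts: pp0:2 pp1:4 pp2:1 pp3:1
Op 7: write(P0, v1, 122). refcount(pp1)=4>1 -> COPY to pp4. 5 ppages; refcounts: pp0:2 pp1:3 pp2:1 pp3:1 pp4:1
Op 8: write(P0, v1, 123). refcount(pp4)=1 -> write in place. 5 ppages; refcounts: pp0:2 pp1:3 pp2:1 pp3:1 pp4:1
Op 9: read(P1, v0) -> 178. No state change.
Op 10: write(P1, v0, 192). refcount(pp2)=1 -> write in place. 5 ppages; refcounts: pp0:2 pp1:3 pp2:1 pp3:1 pp4:1

yes yes yes no no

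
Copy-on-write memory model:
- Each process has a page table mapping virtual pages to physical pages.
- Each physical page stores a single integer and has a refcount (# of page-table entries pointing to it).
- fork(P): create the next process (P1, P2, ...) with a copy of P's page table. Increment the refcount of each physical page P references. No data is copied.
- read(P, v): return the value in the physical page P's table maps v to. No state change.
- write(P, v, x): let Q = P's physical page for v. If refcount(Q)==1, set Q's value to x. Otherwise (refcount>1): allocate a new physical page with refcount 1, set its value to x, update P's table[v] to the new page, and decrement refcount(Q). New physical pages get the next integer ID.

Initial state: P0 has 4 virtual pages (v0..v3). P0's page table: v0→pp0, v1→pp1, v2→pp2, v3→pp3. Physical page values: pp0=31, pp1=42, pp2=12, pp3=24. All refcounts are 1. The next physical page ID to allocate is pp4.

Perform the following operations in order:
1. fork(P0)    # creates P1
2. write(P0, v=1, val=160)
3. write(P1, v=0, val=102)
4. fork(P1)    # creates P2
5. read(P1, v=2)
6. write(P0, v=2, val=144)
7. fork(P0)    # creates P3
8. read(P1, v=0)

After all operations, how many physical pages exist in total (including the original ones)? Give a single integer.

Op 1: fork(P0) -> P1. 4 ppages; refcounts: pp0:2 pp1:2 pp2:2 pp3:2
Op 2: write(P0, v1, 160). refcount(pp1)=2>1 -> COPY to pp4. 5 ppages; refcounts: pp0:2 pp1:1 pp2:2 pp3:2 pp4:1
Op 3: write(P1, v0, 102). refcount(pp0)=2>1 -> COPY to pp5. 6 ppages; refcounts: pp0:1 pp1:1 pp2:2 pp3:2 pp4:1 pp5:1
Op 4: fork(P1) -> P2. 6 ppages; refcounts: pp0:1 pp1:2 pp2:3 pp3:3 pp4:1 pp5:2
Op 5: read(P1, v2) -> 12. No state change.
Op 6: write(P0, v2, 144). refcount(pp2)=3>1 -> COPY to pp6. 7 ppages; refcounts: pp0:1 pp1:2 pp2:2 pp3:3 pp4:1 pp5:2 pp6:1
Op 7: fork(P0) -> P3. 7 ppages; refcounts: pp0:2 pp1:2 pp2:2 pp3:4 pp4:2 pp5:2 pp6:2
Op 8: read(P1, v0) -> 102. No state change.

Answer: 7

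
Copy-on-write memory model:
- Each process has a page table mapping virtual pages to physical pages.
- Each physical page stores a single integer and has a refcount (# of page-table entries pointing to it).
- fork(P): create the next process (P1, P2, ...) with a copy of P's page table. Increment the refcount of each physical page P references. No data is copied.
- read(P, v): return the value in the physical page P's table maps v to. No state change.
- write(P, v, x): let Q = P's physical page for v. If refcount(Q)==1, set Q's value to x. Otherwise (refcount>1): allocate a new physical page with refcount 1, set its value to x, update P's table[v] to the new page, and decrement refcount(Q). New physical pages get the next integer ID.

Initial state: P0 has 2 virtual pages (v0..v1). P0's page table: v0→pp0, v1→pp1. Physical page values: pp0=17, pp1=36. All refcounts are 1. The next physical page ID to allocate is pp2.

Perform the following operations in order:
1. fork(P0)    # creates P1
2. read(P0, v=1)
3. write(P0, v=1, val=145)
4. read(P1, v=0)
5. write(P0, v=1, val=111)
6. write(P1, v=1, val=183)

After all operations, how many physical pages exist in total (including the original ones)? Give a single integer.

Answer: 3

Derivation:
Op 1: fork(P0) -> P1. 2 ppages; refcounts: pp0:2 pp1:2
Op 2: read(P0, v1) -> 36. No state change.
Op 3: write(P0, v1, 145). refcount(pp1)=2>1 -> COPY to pp2. 3 ppages; refcounts: pp0:2 pp1:1 pp2:1
Op 4: read(P1, v0) -> 17. No state change.
Op 5: write(P0, v1, 111). refcount(pp2)=1 -> write in place. 3 ppages; refcounts: pp0:2 pp1:1 pp2:1
Op 6: write(P1, v1, 183). refcount(pp1)=1 -> write in place. 3 ppages; refcounts: pp0:2 pp1:1 pp2:1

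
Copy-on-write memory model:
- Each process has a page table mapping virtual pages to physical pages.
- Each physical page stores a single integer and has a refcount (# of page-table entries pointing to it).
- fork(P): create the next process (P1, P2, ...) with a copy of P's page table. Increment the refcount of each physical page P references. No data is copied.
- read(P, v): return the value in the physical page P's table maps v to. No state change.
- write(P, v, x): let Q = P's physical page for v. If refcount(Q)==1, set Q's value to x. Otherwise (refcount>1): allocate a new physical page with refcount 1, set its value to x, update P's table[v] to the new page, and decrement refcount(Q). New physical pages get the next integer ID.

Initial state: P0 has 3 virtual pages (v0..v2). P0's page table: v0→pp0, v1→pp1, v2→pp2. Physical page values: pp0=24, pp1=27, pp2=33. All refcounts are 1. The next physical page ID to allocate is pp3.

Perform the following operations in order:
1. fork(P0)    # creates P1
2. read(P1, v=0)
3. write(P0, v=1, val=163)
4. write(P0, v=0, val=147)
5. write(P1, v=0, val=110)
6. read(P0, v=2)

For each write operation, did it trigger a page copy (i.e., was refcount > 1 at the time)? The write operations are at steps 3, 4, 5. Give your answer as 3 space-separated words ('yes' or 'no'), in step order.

Op 1: fork(P0) -> P1. 3 ppages; refcounts: pp0:2 pp1:2 pp2:2
Op 2: read(P1, v0) -> 24. No state change.
Op 3: write(P0, v1, 163). refcount(pp1)=2>1 -> COPY to pp3. 4 ppages; refcounts: pp0:2 pp1:1 pp2:2 pp3:1
Op 4: write(P0, v0, 147). refcount(pp0)=2>1 -> COPY to pp4. 5 ppages; refcounts: pp0:1 pp1:1 pp2:2 pp3:1 pp4:1
Op 5: write(P1, v0, 110). refcount(pp0)=1 -> write in place. 5 ppages; refcounts: pp0:1 pp1:1 pp2:2 pp3:1 pp4:1
Op 6: read(P0, v2) -> 33. No state change.

yes yes no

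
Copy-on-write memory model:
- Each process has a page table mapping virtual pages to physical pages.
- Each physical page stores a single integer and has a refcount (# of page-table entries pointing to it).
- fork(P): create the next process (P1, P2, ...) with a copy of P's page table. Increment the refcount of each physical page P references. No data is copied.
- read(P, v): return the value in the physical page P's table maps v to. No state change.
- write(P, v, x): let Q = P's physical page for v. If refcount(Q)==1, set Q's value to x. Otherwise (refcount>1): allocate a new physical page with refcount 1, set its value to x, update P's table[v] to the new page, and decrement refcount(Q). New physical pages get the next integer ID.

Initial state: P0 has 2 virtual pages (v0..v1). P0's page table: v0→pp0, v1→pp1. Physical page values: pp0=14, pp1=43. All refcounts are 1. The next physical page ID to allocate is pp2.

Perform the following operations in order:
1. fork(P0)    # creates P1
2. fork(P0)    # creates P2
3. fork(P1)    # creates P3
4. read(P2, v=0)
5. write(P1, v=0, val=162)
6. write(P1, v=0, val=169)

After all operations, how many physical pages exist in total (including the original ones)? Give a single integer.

Answer: 3

Derivation:
Op 1: fork(P0) -> P1. 2 ppages; refcounts: pp0:2 pp1:2
Op 2: fork(P0) -> P2. 2 ppages; refcounts: pp0:3 pp1:3
Op 3: fork(P1) -> P3. 2 ppages; refcounts: pp0:4 pp1:4
Op 4: read(P2, v0) -> 14. No state change.
Op 5: write(P1, v0, 162). refcount(pp0)=4>1 -> COPY to pp2. 3 ppages; refcounts: pp0:3 pp1:4 pp2:1
Op 6: write(P1, v0, 169). refcount(pp2)=1 -> write in place. 3 ppages; refcounts: pp0:3 pp1:4 pp2:1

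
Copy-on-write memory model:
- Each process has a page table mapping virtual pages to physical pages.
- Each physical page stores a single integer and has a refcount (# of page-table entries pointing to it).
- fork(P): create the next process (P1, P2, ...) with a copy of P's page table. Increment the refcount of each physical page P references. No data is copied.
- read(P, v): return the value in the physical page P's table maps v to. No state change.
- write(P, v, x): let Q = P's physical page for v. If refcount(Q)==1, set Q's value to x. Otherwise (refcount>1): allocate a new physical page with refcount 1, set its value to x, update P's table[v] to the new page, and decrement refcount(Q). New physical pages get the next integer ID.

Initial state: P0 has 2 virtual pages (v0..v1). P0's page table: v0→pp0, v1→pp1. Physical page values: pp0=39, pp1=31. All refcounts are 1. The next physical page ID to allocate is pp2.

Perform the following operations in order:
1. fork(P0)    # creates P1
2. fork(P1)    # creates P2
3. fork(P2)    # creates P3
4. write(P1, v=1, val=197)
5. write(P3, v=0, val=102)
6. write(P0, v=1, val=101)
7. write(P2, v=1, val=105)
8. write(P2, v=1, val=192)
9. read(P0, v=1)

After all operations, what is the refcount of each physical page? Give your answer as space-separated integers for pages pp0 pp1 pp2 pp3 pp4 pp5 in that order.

Op 1: fork(P0) -> P1. 2 ppages; refcounts: pp0:2 pp1:2
Op 2: fork(P1) -> P2. 2 ppages; refcounts: pp0:3 pp1:3
Op 3: fork(P2) -> P3. 2 ppages; refcounts: pp0:4 pp1:4
Op 4: write(P1, v1, 197). refcount(pp1)=4>1 -> COPY to pp2. 3 ppages; refcounts: pp0:4 pp1:3 pp2:1
Op 5: write(P3, v0, 102). refcount(pp0)=4>1 -> COPY to pp3. 4 ppages; refcounts: pp0:3 pp1:3 pp2:1 pp3:1
Op 6: write(P0, v1, 101). refcount(pp1)=3>1 -> COPY to pp4. 5 ppages; refcounts: pp0:3 pp1:2 pp2:1 pp3:1 pp4:1
Op 7: write(P2, v1, 105). refcount(pp1)=2>1 -> COPY to pp5. 6 ppages; refcounts: pp0:3 pp1:1 pp2:1 pp3:1 pp4:1 pp5:1
Op 8: write(P2, v1, 192). refcount(pp5)=1 -> write in place. 6 ppages; refcounts: pp0:3 pp1:1 pp2:1 pp3:1 pp4:1 pp5:1
Op 9: read(P0, v1) -> 101. No state change.

Answer: 3 1 1 1 1 1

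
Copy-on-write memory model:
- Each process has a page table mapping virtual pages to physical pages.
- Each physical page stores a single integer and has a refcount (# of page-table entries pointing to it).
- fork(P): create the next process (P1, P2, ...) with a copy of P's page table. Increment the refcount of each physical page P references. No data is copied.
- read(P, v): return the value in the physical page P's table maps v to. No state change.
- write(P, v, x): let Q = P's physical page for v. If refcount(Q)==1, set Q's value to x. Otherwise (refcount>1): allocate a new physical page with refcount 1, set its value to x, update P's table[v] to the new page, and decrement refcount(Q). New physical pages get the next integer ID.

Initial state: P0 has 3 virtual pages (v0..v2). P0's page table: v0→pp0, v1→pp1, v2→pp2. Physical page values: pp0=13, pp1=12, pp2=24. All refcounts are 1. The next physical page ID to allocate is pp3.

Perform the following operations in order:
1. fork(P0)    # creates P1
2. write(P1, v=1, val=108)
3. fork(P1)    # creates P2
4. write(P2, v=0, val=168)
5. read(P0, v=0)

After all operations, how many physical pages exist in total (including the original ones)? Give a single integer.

Answer: 5

Derivation:
Op 1: fork(P0) -> P1. 3 ppages; refcounts: pp0:2 pp1:2 pp2:2
Op 2: write(P1, v1, 108). refcount(pp1)=2>1 -> COPY to pp3. 4 ppages; refcounts: pp0:2 pp1:1 pp2:2 pp3:1
Op 3: fork(P1) -> P2. 4 ppages; refcounts: pp0:3 pp1:1 pp2:3 pp3:2
Op 4: write(P2, v0, 168). refcount(pp0)=3>1 -> COPY to pp4. 5 ppages; refcounts: pp0:2 pp1:1 pp2:3 pp3:2 pp4:1
Op 5: read(P0, v0) -> 13. No state change.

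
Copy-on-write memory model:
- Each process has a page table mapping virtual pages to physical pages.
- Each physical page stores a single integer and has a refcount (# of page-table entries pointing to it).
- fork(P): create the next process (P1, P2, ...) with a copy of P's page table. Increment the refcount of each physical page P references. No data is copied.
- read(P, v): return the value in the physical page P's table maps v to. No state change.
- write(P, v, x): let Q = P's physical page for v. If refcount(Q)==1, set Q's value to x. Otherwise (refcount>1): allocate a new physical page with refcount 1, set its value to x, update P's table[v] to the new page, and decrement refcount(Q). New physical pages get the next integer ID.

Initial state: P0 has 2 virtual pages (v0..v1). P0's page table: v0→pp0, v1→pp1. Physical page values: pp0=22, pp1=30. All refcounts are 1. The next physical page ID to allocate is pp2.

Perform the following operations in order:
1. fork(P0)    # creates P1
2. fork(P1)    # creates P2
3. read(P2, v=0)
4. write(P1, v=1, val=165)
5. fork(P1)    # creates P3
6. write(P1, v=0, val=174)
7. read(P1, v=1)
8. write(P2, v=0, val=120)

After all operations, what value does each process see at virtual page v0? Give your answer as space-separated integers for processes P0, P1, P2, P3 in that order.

Answer: 22 174 120 22

Derivation:
Op 1: fork(P0) -> P1. 2 ppages; refcounts: pp0:2 pp1:2
Op 2: fork(P1) -> P2. 2 ppages; refcounts: pp0:3 pp1:3
Op 3: read(P2, v0) -> 22. No state change.
Op 4: write(P1, v1, 165). refcount(pp1)=3>1 -> COPY to pp2. 3 ppages; refcounts: pp0:3 pp1:2 pp2:1
Op 5: fork(P1) -> P3. 3 ppages; refcounts: pp0:4 pp1:2 pp2:2
Op 6: write(P1, v0, 174). refcount(pp0)=4>1 -> COPY to pp3. 4 ppages; refcounts: pp0:3 pp1:2 pp2:2 pp3:1
Op 7: read(P1, v1) -> 165. No state change.
Op 8: write(P2, v0, 120). refcount(pp0)=3>1 -> COPY to pp4. 5 ppages; refcounts: pp0:2 pp1:2 pp2:2 pp3:1 pp4:1
P0: v0 -> pp0 = 22
P1: v0 -> pp3 = 174
P2: v0 -> pp4 = 120
P3: v0 -> pp0 = 22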